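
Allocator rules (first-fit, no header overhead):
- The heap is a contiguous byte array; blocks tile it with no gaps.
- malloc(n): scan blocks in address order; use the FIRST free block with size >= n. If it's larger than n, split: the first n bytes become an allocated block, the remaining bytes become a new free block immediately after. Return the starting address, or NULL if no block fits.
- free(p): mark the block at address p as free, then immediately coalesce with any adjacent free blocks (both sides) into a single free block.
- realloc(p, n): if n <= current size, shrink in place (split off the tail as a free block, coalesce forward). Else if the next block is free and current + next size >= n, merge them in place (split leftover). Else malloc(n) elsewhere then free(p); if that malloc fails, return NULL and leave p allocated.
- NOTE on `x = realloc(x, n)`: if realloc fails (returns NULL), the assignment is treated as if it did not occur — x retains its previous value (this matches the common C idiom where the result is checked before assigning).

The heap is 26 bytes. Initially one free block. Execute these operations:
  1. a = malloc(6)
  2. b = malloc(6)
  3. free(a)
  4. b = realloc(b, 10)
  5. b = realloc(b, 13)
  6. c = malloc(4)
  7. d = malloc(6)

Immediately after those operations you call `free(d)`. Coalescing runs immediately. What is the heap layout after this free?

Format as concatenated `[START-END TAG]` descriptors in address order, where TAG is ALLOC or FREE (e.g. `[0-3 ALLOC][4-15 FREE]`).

Answer: [0-3 ALLOC][4-5 FREE][6-18 ALLOC][19-25 FREE]

Derivation:
Op 1: a = malloc(6) -> a = 0; heap: [0-5 ALLOC][6-25 FREE]
Op 2: b = malloc(6) -> b = 6; heap: [0-5 ALLOC][6-11 ALLOC][12-25 FREE]
Op 3: free(a) -> (freed a); heap: [0-5 FREE][6-11 ALLOC][12-25 FREE]
Op 4: b = realloc(b, 10) -> b = 6; heap: [0-5 FREE][6-15 ALLOC][16-25 FREE]
Op 5: b = realloc(b, 13) -> b = 6; heap: [0-5 FREE][6-18 ALLOC][19-25 FREE]
Op 6: c = malloc(4) -> c = 0; heap: [0-3 ALLOC][4-5 FREE][6-18 ALLOC][19-25 FREE]
Op 7: d = malloc(6) -> d = 19; heap: [0-3 ALLOC][4-5 FREE][6-18 ALLOC][19-24 ALLOC][25-25 FREE]
free(d): d = 19 -> block [19-24 ALLOC]; mark free, coalesce with adjacent free neighbors -> [0-3 ALLOC][4-5 FREE][6-18 ALLOC][19-25 FREE]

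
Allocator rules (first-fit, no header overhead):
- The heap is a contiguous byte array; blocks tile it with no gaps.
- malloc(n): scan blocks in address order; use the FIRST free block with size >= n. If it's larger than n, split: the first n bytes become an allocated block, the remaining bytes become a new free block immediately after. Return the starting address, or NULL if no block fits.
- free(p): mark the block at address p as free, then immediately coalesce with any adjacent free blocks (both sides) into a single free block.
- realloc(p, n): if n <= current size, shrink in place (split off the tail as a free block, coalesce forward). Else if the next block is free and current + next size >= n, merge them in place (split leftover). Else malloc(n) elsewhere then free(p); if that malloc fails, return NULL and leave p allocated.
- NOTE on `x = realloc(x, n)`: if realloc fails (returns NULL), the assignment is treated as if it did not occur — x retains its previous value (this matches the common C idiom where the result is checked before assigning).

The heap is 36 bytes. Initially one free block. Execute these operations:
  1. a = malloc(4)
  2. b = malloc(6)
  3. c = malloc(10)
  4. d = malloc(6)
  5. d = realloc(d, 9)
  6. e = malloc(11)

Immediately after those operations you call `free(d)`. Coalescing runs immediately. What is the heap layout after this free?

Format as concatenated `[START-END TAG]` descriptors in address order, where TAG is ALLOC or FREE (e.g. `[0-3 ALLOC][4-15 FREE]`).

Op 1: a = malloc(4) -> a = 0; heap: [0-3 ALLOC][4-35 FREE]
Op 2: b = malloc(6) -> b = 4; heap: [0-3 ALLOC][4-9 ALLOC][10-35 FREE]
Op 3: c = malloc(10) -> c = 10; heap: [0-3 ALLOC][4-9 ALLOC][10-19 ALLOC][20-35 FREE]
Op 4: d = malloc(6) -> d = 20; heap: [0-3 ALLOC][4-9 ALLOC][10-19 ALLOC][20-25 ALLOC][26-35 FREE]
Op 5: d = realloc(d, 9) -> d = 20; heap: [0-3 ALLOC][4-9 ALLOC][10-19 ALLOC][20-28 ALLOC][29-35 FREE]
Op 6: e = malloc(11) -> e = NULL; heap: [0-3 ALLOC][4-9 ALLOC][10-19 ALLOC][20-28 ALLOC][29-35 FREE]
free(d): d = 20 -> block [20-28 ALLOC]; mark free, coalesce with adjacent free neighbors -> [0-3 ALLOC][4-9 ALLOC][10-19 ALLOC][20-35 FREE]

Answer: [0-3 ALLOC][4-9 ALLOC][10-19 ALLOC][20-35 FREE]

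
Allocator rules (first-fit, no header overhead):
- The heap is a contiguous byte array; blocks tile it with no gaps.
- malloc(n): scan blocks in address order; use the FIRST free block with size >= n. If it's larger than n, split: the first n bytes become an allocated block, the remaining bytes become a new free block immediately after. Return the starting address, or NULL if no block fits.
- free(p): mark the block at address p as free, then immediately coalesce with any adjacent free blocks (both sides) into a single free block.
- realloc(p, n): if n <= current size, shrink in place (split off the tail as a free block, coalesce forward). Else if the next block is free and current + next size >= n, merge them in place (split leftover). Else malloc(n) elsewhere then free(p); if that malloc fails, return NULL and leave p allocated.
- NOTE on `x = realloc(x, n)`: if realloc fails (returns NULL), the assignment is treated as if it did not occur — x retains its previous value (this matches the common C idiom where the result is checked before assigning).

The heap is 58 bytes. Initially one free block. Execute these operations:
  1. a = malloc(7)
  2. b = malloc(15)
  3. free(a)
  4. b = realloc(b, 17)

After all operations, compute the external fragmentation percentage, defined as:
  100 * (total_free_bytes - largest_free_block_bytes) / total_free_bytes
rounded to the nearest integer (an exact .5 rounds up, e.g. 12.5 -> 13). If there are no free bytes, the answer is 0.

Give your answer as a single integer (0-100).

Answer: 17

Derivation:
Op 1: a = malloc(7) -> a = 0; heap: [0-6 ALLOC][7-57 FREE]
Op 2: b = malloc(15) -> b = 7; heap: [0-6 ALLOC][7-21 ALLOC][22-57 FREE]
Op 3: free(a) -> (freed a); heap: [0-6 FREE][7-21 ALLOC][22-57 FREE]
Op 4: b = realloc(b, 17) -> b = 7; heap: [0-6 FREE][7-23 ALLOC][24-57 FREE]
Free blocks: [7 34] total_free=41 largest=34 -> 100*(41-34)/41 = 700/41 ≈ 17.073 -> rounds to 17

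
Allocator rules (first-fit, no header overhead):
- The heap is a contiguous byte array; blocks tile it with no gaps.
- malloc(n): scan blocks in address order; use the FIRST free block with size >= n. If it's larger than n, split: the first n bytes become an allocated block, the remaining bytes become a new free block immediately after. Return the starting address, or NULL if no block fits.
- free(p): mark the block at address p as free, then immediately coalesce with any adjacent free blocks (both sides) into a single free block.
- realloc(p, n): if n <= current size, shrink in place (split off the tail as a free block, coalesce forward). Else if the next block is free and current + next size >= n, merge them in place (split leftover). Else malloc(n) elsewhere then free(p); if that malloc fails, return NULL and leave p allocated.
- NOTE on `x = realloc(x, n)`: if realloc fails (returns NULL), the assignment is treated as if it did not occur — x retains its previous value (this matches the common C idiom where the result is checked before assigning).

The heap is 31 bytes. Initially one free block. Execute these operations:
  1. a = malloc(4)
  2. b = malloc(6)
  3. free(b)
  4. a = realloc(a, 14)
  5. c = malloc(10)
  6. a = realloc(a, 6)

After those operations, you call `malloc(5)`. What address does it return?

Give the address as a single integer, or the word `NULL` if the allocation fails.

Answer: 6

Derivation:
Op 1: a = malloc(4) -> a = 0; heap: [0-3 ALLOC][4-30 FREE]
Op 2: b = malloc(6) -> b = 4; heap: [0-3 ALLOC][4-9 ALLOC][10-30 FREE]
Op 3: free(b) -> (freed b); heap: [0-3 ALLOC][4-30 FREE]
Op 4: a = realloc(a, 14) -> a = 0; heap: [0-13 ALLOC][14-30 FREE]
Op 5: c = malloc(10) -> c = 14; heap: [0-13 ALLOC][14-23 ALLOC][24-30 FREE]
Op 6: a = realloc(a, 6) -> a = 0; heap: [0-5 ALLOC][6-13 FREE][14-23 ALLOC][24-30 FREE]
malloc(5): first-fit scan over [0-5 ALLOC][6-13 FREE][14-23 ALLOC][24-30 FREE] -> 6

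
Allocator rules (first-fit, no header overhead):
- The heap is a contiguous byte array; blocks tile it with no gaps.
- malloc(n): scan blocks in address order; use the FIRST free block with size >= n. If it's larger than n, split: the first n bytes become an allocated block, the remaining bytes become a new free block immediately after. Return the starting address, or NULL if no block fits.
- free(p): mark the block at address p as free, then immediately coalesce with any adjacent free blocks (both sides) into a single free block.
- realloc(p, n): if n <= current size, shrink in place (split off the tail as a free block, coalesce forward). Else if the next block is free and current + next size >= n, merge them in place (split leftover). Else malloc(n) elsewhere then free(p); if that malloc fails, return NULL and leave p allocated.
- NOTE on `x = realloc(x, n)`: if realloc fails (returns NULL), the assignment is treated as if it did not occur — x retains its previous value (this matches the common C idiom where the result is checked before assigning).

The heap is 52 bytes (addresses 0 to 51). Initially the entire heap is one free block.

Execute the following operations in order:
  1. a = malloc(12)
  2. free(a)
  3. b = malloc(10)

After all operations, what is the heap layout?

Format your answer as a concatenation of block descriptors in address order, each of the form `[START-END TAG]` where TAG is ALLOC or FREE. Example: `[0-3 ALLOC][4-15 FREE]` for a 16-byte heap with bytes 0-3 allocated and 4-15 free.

Answer: [0-9 ALLOC][10-51 FREE]

Derivation:
Op 1: a = malloc(12) -> a = 0; heap: [0-11 ALLOC][12-51 FREE]
Op 2: free(a) -> (freed a); heap: [0-51 FREE]
Op 3: b = malloc(10) -> b = 0; heap: [0-9 ALLOC][10-51 FREE]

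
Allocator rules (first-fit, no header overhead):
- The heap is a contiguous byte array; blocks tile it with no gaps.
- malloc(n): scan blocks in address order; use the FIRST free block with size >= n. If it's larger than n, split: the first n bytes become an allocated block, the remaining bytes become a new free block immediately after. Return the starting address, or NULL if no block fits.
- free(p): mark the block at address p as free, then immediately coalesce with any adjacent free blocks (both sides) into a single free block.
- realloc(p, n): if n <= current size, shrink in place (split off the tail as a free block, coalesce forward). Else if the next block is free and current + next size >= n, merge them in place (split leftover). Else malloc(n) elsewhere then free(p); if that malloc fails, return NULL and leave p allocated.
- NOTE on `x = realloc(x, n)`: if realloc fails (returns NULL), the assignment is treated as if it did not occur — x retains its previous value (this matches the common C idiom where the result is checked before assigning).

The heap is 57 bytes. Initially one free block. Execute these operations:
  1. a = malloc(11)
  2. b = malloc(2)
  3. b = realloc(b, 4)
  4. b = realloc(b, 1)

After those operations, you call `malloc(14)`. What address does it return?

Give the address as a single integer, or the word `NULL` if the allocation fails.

Op 1: a = malloc(11) -> a = 0; heap: [0-10 ALLOC][11-56 FREE]
Op 2: b = malloc(2) -> b = 11; heap: [0-10 ALLOC][11-12 ALLOC][13-56 FREE]
Op 3: b = realloc(b, 4) -> b = 11; heap: [0-10 ALLOC][11-14 ALLOC][15-56 FREE]
Op 4: b = realloc(b, 1) -> b = 11; heap: [0-10 ALLOC][11-11 ALLOC][12-56 FREE]
malloc(14): first-fit scan over [0-10 ALLOC][11-11 ALLOC][12-56 FREE] -> 12

Answer: 12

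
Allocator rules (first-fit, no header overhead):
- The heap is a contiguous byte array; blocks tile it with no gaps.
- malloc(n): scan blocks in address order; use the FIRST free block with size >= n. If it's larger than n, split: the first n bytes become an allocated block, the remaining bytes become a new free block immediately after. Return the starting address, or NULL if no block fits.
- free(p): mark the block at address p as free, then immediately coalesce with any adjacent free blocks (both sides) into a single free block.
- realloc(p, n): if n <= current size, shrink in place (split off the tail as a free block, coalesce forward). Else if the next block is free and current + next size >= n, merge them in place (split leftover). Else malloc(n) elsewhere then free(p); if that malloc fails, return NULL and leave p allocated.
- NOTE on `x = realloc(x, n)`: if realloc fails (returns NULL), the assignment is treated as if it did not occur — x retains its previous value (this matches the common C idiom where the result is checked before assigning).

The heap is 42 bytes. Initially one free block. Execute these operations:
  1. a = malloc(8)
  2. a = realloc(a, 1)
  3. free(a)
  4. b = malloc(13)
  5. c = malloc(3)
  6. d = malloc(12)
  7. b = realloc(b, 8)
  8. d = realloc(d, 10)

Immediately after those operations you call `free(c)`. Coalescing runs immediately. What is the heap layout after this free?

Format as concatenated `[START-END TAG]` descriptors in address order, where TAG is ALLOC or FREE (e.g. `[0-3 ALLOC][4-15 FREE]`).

Answer: [0-7 ALLOC][8-15 FREE][16-25 ALLOC][26-41 FREE]

Derivation:
Op 1: a = malloc(8) -> a = 0; heap: [0-7 ALLOC][8-41 FREE]
Op 2: a = realloc(a, 1) -> a = 0; heap: [0-0 ALLOC][1-41 FREE]
Op 3: free(a) -> (freed a); heap: [0-41 FREE]
Op 4: b = malloc(13) -> b = 0; heap: [0-12 ALLOC][13-41 FREE]
Op 5: c = malloc(3) -> c = 13; heap: [0-12 ALLOC][13-15 ALLOC][16-41 FREE]
Op 6: d = malloc(12) -> d = 16; heap: [0-12 ALLOC][13-15 ALLOC][16-27 ALLOC][28-41 FREE]
Op 7: b = realloc(b, 8) -> b = 0; heap: [0-7 ALLOC][8-12 FREE][13-15 ALLOC][16-27 ALLOC][28-41 FREE]
Op 8: d = realloc(d, 10) -> d = 16; heap: [0-7 ALLOC][8-12 FREE][13-15 ALLOC][16-25 ALLOC][26-41 FREE]
free(c): c = 13 -> block [13-15 ALLOC]; mark free, coalesce with adjacent free neighbors -> [0-7 ALLOC][8-15 FREE][16-25 ALLOC][26-41 FREE]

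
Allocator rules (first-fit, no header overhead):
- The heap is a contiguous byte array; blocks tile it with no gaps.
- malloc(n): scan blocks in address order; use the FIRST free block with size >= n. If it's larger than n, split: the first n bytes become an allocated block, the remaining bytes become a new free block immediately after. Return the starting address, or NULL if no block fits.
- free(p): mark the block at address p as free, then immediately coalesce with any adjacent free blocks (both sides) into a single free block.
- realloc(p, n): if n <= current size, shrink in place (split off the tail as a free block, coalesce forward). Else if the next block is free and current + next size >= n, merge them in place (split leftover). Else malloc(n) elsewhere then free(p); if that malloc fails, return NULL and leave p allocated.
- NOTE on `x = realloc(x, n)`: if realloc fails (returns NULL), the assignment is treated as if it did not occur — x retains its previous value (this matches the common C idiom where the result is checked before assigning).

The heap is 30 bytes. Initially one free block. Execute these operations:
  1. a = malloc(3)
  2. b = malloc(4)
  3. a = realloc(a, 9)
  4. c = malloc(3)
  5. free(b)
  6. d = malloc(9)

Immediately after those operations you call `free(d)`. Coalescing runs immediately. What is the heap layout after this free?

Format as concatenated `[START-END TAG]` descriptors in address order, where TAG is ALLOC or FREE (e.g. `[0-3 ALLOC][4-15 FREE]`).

Op 1: a = malloc(3) -> a = 0; heap: [0-2 ALLOC][3-29 FREE]
Op 2: b = malloc(4) -> b = 3; heap: [0-2 ALLOC][3-6 ALLOC][7-29 FREE]
Op 3: a = realloc(a, 9) -> a = 7; heap: [0-2 FREE][3-6 ALLOC][7-15 ALLOC][16-29 FREE]
Op 4: c = malloc(3) -> c = 0; heap: [0-2 ALLOC][3-6 ALLOC][7-15 ALLOC][16-29 FREE]
Op 5: free(b) -> (freed b); heap: [0-2 ALLOC][3-6 FREE][7-15 ALLOC][16-29 FREE]
Op 6: d = malloc(9) -> d = 16; heap: [0-2 ALLOC][3-6 FREE][7-15 ALLOC][16-24 ALLOC][25-29 FREE]
free(d): d = 16 -> block [16-24 ALLOC]; mark free, coalesce with adjacent free neighbors -> [0-2 ALLOC][3-6 FREE][7-15 ALLOC][16-29 FREE]

Answer: [0-2 ALLOC][3-6 FREE][7-15 ALLOC][16-29 FREE]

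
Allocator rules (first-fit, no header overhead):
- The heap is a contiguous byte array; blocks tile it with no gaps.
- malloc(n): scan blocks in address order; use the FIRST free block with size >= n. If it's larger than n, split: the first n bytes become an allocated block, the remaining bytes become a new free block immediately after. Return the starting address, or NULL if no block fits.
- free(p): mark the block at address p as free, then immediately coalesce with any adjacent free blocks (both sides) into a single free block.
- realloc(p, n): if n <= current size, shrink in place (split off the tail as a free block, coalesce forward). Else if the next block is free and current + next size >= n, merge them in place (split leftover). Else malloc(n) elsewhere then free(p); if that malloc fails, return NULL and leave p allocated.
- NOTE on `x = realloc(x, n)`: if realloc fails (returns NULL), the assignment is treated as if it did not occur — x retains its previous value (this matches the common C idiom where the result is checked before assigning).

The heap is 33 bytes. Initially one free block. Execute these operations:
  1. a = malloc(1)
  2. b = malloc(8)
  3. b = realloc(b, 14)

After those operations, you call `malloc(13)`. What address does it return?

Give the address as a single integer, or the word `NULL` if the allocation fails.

Answer: 15

Derivation:
Op 1: a = malloc(1) -> a = 0; heap: [0-0 ALLOC][1-32 FREE]
Op 2: b = malloc(8) -> b = 1; heap: [0-0 ALLOC][1-8 ALLOC][9-32 FREE]
Op 3: b = realloc(b, 14) -> b = 1; heap: [0-0 ALLOC][1-14 ALLOC][15-32 FREE]
malloc(13): first-fit scan over [0-0 ALLOC][1-14 ALLOC][15-32 FREE] -> 15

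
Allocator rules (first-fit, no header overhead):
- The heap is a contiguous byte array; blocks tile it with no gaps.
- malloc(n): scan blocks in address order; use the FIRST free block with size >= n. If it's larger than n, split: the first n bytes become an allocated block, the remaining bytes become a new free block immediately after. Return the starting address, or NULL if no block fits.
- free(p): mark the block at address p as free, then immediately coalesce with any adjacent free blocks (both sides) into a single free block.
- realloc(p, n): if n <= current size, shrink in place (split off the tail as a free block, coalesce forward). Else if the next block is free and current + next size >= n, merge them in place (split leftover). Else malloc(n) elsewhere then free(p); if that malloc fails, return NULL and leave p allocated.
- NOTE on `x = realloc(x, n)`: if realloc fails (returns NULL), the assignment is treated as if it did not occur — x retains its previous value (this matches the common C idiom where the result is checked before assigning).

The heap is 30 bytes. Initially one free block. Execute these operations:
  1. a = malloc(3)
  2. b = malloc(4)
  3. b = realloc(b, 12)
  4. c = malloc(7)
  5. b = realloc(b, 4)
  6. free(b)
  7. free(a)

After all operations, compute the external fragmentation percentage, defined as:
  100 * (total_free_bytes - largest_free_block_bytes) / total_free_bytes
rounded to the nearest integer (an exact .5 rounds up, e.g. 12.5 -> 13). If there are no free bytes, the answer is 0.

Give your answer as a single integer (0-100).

Op 1: a = malloc(3) -> a = 0; heap: [0-2 ALLOC][3-29 FREE]
Op 2: b = malloc(4) -> b = 3; heap: [0-2 ALLOC][3-6 ALLOC][7-29 FREE]
Op 3: b = realloc(b, 12) -> b = 3; heap: [0-2 ALLOC][3-14 ALLOC][15-29 FREE]
Op 4: c = malloc(7) -> c = 15; heap: [0-2 ALLOC][3-14 ALLOC][15-21 ALLOC][22-29 FREE]
Op 5: b = realloc(b, 4) -> b = 3; heap: [0-2 ALLOC][3-6 ALLOC][7-14 FREE][15-21 ALLOC][22-29 FREE]
Op 6: free(b) -> (freed b); heap: [0-2 ALLOC][3-14 FREE][15-21 ALLOC][22-29 FREE]
Op 7: free(a) -> (freed a); heap: [0-14 FREE][15-21 ALLOC][22-29 FREE]
Free blocks: [15 8] total_free=23 largest=15 -> 100*(23-15)/23 = 800/23 ≈ 34.783 -> rounds to 35

Answer: 35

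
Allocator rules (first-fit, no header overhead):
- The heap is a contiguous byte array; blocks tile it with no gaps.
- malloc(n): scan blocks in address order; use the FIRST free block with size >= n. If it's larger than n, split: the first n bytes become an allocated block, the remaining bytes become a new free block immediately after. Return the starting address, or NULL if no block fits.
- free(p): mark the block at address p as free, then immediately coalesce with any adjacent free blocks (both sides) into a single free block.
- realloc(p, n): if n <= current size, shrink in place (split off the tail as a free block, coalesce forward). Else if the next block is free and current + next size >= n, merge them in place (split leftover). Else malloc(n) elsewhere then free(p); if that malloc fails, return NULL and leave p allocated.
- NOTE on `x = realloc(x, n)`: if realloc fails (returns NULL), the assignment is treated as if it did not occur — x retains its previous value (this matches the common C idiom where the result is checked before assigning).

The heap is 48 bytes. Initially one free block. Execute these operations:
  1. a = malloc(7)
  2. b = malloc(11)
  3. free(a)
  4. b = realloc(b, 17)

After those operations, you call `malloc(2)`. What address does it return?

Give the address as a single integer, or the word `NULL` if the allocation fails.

Op 1: a = malloc(7) -> a = 0; heap: [0-6 ALLOC][7-47 FREE]
Op 2: b = malloc(11) -> b = 7; heap: [0-6 ALLOC][7-17 ALLOC][18-47 FREE]
Op 3: free(a) -> (freed a); heap: [0-6 FREE][7-17 ALLOC][18-47 FREE]
Op 4: b = realloc(b, 17) -> b = 7; heap: [0-6 FREE][7-23 ALLOC][24-47 FREE]
malloc(2): first-fit scan over [0-6 FREE][7-23 ALLOC][24-47 FREE] -> 0

Answer: 0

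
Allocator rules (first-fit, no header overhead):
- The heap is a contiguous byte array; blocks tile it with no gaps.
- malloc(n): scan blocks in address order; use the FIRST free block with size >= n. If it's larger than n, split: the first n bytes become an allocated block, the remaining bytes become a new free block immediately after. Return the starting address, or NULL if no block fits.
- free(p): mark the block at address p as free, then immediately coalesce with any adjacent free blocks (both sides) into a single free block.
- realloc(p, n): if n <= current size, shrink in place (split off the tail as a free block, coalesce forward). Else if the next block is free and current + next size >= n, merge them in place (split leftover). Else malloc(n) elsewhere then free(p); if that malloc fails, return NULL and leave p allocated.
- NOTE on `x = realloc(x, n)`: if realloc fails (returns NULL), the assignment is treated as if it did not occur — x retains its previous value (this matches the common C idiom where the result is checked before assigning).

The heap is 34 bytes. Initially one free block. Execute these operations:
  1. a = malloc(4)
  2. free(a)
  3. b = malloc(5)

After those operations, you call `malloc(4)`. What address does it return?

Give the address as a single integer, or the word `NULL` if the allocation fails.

Op 1: a = malloc(4) -> a = 0; heap: [0-3 ALLOC][4-33 FREE]
Op 2: free(a) -> (freed a); heap: [0-33 FREE]
Op 3: b = malloc(5) -> b = 0; heap: [0-4 ALLOC][5-33 FREE]
malloc(4): first-fit scan over [0-4 ALLOC][5-33 FREE] -> 5

Answer: 5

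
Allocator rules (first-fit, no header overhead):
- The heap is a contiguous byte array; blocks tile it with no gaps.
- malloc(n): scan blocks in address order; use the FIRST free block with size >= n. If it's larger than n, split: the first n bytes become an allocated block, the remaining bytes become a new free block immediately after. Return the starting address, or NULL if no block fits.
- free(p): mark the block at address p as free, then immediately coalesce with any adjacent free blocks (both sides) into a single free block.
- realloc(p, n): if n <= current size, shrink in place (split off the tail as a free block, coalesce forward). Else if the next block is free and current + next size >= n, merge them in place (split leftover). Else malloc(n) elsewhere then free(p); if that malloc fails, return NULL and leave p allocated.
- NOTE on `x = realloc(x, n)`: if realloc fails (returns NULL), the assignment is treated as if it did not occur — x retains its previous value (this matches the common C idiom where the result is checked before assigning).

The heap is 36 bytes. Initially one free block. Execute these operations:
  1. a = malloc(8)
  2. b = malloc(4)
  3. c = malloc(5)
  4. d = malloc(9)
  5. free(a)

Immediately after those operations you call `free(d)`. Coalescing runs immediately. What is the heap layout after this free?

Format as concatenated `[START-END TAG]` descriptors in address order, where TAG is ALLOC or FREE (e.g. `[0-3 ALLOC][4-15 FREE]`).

Op 1: a = malloc(8) -> a = 0; heap: [0-7 ALLOC][8-35 FREE]
Op 2: b = malloc(4) -> b = 8; heap: [0-7 ALLOC][8-11 ALLOC][12-35 FREE]
Op 3: c = malloc(5) -> c = 12; heap: [0-7 ALLOC][8-11 ALLOC][12-16 ALLOC][17-35 FREE]
Op 4: d = malloc(9) -> d = 17; heap: [0-7 ALLOC][8-11 ALLOC][12-16 ALLOC][17-25 ALLOC][26-35 FREE]
Op 5: free(a) -> (freed a); heap: [0-7 FREE][8-11 ALLOC][12-16 ALLOC][17-25 ALLOC][26-35 FREE]
free(d): d = 17 -> block [17-25 ALLOC]; mark free, coalesce with adjacent free neighbors -> [0-7 FREE][8-11 ALLOC][12-16 ALLOC][17-35 FREE]

Answer: [0-7 FREE][8-11 ALLOC][12-16 ALLOC][17-35 FREE]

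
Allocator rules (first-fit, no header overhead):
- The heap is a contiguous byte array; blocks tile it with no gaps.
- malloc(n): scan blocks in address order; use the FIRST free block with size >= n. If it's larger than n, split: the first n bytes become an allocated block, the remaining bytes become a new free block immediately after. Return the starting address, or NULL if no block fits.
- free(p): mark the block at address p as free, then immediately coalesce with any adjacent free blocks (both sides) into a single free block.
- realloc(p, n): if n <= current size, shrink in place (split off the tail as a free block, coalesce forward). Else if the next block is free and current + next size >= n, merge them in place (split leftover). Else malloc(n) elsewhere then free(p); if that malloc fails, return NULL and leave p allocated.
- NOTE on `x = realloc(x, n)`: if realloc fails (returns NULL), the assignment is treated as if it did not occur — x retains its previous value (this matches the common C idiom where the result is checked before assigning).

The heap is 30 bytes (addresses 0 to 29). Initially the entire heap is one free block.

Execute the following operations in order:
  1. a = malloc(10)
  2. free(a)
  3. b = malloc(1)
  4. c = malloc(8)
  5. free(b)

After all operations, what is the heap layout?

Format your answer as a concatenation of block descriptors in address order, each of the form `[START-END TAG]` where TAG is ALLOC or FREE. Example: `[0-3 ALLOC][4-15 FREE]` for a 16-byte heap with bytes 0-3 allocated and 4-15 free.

Op 1: a = malloc(10) -> a = 0; heap: [0-9 ALLOC][10-29 FREE]
Op 2: free(a) -> (freed a); heap: [0-29 FREE]
Op 3: b = malloc(1) -> b = 0; heap: [0-0 ALLOC][1-29 FREE]
Op 4: c = malloc(8) -> c = 1; heap: [0-0 ALLOC][1-8 ALLOC][9-29 FREE]
Op 5: free(b) -> (freed b); heap: [0-0 FREE][1-8 ALLOC][9-29 FREE]

Answer: [0-0 FREE][1-8 ALLOC][9-29 FREE]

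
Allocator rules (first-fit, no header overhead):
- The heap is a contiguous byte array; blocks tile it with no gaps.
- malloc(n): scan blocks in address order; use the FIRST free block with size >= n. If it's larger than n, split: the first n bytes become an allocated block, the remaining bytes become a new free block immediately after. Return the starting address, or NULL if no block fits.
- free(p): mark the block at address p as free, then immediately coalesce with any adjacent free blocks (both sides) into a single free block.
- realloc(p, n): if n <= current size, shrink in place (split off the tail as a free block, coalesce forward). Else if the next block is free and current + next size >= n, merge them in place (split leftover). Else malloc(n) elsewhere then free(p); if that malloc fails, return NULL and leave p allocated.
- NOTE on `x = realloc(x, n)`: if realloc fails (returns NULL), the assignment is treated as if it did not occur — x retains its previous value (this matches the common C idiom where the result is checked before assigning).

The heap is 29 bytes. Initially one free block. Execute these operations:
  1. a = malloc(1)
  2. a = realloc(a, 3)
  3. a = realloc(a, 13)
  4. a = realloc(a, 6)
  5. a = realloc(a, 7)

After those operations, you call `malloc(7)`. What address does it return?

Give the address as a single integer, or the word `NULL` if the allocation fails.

Answer: 7

Derivation:
Op 1: a = malloc(1) -> a = 0; heap: [0-0 ALLOC][1-28 FREE]
Op 2: a = realloc(a, 3) -> a = 0; heap: [0-2 ALLOC][3-28 FREE]
Op 3: a = realloc(a, 13) -> a = 0; heap: [0-12 ALLOC][13-28 FREE]
Op 4: a = realloc(a, 6) -> a = 0; heap: [0-5 ALLOC][6-28 FREE]
Op 5: a = realloc(a, 7) -> a = 0; heap: [0-6 ALLOC][7-28 FREE]
malloc(7): first-fit scan over [0-6 ALLOC][7-28 FREE] -> 7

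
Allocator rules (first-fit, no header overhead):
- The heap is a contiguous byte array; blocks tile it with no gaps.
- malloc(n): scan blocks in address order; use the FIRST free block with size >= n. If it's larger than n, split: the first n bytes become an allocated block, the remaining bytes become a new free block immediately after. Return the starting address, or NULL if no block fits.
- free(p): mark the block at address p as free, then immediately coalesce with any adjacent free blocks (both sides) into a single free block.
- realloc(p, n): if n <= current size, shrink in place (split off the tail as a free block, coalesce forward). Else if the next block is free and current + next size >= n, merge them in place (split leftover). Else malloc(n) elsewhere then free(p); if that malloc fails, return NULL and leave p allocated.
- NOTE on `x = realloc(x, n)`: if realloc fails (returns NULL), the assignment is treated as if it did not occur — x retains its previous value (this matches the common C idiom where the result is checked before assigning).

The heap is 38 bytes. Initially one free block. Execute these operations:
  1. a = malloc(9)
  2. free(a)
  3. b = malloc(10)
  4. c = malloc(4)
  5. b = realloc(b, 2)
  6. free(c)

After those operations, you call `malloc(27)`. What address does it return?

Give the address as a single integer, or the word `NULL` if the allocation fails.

Answer: 2

Derivation:
Op 1: a = malloc(9) -> a = 0; heap: [0-8 ALLOC][9-37 FREE]
Op 2: free(a) -> (freed a); heap: [0-37 FREE]
Op 3: b = malloc(10) -> b = 0; heap: [0-9 ALLOC][10-37 FREE]
Op 4: c = malloc(4) -> c = 10; heap: [0-9 ALLOC][10-13 ALLOC][14-37 FREE]
Op 5: b = realloc(b, 2) -> b = 0; heap: [0-1 ALLOC][2-9 FREE][10-13 ALLOC][14-37 FREE]
Op 6: free(c) -> (freed c); heap: [0-1 ALLOC][2-37 FREE]
malloc(27): first-fit scan over [0-1 ALLOC][2-37 FREE] -> 2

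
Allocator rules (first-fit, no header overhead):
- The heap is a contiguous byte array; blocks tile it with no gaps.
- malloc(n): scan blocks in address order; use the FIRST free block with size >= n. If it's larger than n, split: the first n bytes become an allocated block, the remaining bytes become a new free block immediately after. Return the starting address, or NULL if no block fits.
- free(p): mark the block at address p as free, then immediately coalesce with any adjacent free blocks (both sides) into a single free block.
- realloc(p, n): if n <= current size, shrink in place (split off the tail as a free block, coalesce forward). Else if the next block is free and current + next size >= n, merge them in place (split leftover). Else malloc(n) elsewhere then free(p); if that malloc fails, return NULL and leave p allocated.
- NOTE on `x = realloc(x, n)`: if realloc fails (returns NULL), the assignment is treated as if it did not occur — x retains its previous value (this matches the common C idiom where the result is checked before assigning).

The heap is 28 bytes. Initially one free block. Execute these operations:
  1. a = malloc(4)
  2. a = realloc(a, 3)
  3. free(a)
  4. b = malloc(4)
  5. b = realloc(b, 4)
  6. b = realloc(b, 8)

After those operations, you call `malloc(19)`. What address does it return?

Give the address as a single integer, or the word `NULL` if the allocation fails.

Op 1: a = malloc(4) -> a = 0; heap: [0-3 ALLOC][4-27 FREE]
Op 2: a = realloc(a, 3) -> a = 0; heap: [0-2 ALLOC][3-27 FREE]
Op 3: free(a) -> (freed a); heap: [0-27 FREE]
Op 4: b = malloc(4) -> b = 0; heap: [0-3 ALLOC][4-27 FREE]
Op 5: b = realloc(b, 4) -> b = 0; heap: [0-3 ALLOC][4-27 FREE]
Op 6: b = realloc(b, 8) -> b = 0; heap: [0-7 ALLOC][8-27 FREE]
malloc(19): first-fit scan over [0-7 ALLOC][8-27 FREE] -> 8

Answer: 8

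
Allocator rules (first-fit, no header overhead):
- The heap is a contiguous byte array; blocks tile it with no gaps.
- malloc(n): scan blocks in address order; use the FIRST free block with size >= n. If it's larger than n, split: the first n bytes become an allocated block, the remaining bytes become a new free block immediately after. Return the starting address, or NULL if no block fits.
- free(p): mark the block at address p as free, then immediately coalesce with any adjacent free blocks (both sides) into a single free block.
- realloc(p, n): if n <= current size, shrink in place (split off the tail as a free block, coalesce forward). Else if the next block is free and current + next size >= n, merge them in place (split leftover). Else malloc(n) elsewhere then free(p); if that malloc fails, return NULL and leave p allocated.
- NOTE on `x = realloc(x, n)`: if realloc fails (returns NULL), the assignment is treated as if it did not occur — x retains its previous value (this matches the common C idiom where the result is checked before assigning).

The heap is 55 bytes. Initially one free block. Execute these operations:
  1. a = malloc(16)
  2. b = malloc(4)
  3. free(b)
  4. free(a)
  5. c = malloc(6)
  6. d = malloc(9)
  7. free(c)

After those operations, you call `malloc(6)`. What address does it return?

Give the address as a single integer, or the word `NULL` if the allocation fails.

Op 1: a = malloc(16) -> a = 0; heap: [0-15 ALLOC][16-54 FREE]
Op 2: b = malloc(4) -> b = 16; heap: [0-15 ALLOC][16-19 ALLOC][20-54 FREE]
Op 3: free(b) -> (freed b); heap: [0-15 ALLOC][16-54 FREE]
Op 4: free(a) -> (freed a); heap: [0-54 FREE]
Op 5: c = malloc(6) -> c = 0; heap: [0-5 ALLOC][6-54 FREE]
Op 6: d = malloc(9) -> d = 6; heap: [0-5 ALLOC][6-14 ALLOC][15-54 FREE]
Op 7: free(c) -> (freed c); heap: [0-5 FREE][6-14 ALLOC][15-54 FREE]
malloc(6): first-fit scan over [0-5 FREE][6-14 ALLOC][15-54 FREE] -> 0

Answer: 0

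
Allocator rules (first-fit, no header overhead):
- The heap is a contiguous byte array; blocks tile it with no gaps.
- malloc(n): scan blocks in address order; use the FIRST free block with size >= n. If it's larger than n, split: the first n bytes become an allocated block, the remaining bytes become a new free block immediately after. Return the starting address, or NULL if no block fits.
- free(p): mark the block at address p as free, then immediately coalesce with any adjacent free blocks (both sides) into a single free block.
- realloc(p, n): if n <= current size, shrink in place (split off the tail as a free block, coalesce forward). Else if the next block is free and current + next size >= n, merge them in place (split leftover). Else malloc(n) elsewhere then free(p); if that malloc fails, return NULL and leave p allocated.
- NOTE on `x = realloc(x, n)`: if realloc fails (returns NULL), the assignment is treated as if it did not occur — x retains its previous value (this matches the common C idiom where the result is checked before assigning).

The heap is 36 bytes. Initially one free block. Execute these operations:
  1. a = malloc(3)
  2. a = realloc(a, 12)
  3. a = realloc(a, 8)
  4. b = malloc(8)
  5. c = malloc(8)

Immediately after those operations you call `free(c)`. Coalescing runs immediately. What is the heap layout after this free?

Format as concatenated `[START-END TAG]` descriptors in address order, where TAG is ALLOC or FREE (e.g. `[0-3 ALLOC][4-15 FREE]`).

Answer: [0-7 ALLOC][8-15 ALLOC][16-35 FREE]

Derivation:
Op 1: a = malloc(3) -> a = 0; heap: [0-2 ALLOC][3-35 FREE]
Op 2: a = realloc(a, 12) -> a = 0; heap: [0-11 ALLOC][12-35 FREE]
Op 3: a = realloc(a, 8) -> a = 0; heap: [0-7 ALLOC][8-35 FREE]
Op 4: b = malloc(8) -> b = 8; heap: [0-7 ALLOC][8-15 ALLOC][16-35 FREE]
Op 5: c = malloc(8) -> c = 16; heap: [0-7 ALLOC][8-15 ALLOC][16-23 ALLOC][24-35 FREE]
free(c): c = 16 -> block [16-23 ALLOC]; mark free, coalesce with adjacent free neighbors -> [0-7 ALLOC][8-15 ALLOC][16-35 FREE]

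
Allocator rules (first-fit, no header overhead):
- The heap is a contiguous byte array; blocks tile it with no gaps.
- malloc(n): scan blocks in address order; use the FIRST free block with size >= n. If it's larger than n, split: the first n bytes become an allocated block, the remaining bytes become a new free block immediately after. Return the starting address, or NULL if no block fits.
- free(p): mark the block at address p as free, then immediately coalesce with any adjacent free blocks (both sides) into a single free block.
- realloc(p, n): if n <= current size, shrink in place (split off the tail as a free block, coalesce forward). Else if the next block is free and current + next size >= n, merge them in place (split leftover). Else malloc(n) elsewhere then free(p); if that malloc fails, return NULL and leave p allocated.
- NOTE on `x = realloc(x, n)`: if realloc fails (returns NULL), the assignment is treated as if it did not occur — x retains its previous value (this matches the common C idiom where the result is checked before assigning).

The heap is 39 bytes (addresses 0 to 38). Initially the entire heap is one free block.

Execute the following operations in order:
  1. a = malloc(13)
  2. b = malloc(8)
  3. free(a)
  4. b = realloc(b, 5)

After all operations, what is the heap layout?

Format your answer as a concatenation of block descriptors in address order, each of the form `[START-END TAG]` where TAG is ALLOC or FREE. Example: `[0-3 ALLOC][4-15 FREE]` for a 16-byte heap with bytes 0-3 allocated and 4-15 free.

Answer: [0-12 FREE][13-17 ALLOC][18-38 FREE]

Derivation:
Op 1: a = malloc(13) -> a = 0; heap: [0-12 ALLOC][13-38 FREE]
Op 2: b = malloc(8) -> b = 13; heap: [0-12 ALLOC][13-20 ALLOC][21-38 FREE]
Op 3: free(a) -> (freed a); heap: [0-12 FREE][13-20 ALLOC][21-38 FREE]
Op 4: b = realloc(b, 5) -> b = 13; heap: [0-12 FREE][13-17 ALLOC][18-38 FREE]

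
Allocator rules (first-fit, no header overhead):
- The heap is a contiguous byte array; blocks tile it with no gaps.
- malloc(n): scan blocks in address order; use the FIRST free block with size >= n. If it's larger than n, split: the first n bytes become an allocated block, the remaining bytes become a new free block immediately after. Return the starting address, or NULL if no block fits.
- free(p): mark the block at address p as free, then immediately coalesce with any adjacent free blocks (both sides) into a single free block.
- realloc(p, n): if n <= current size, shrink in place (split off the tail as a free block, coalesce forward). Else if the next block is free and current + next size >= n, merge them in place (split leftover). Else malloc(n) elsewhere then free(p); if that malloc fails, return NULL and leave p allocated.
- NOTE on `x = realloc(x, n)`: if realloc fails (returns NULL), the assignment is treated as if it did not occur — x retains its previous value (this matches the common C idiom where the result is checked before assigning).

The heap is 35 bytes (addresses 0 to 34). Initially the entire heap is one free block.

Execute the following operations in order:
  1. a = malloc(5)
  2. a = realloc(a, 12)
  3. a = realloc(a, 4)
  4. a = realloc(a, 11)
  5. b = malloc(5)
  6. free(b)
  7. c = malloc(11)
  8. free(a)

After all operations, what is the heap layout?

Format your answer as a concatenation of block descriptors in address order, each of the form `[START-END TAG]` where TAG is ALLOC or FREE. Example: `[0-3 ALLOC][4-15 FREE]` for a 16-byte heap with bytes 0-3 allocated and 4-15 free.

Op 1: a = malloc(5) -> a = 0; heap: [0-4 ALLOC][5-34 FREE]
Op 2: a = realloc(a, 12) -> a = 0; heap: [0-11 ALLOC][12-34 FREE]
Op 3: a = realloc(a, 4) -> a = 0; heap: [0-3 ALLOC][4-34 FREE]
Op 4: a = realloc(a, 11) -> a = 0; heap: [0-10 ALLOC][11-34 FREE]
Op 5: b = malloc(5) -> b = 11; heap: [0-10 ALLOC][11-15 ALLOC][16-34 FREE]
Op 6: free(b) -> (freed b); heap: [0-10 ALLOC][11-34 FREE]
Op 7: c = malloc(11) -> c = 11; heap: [0-10 ALLOC][11-21 ALLOC][22-34 FREE]
Op 8: free(a) -> (freed a); heap: [0-10 FREE][11-21 ALLOC][22-34 FREE]

Answer: [0-10 FREE][11-21 ALLOC][22-34 FREE]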